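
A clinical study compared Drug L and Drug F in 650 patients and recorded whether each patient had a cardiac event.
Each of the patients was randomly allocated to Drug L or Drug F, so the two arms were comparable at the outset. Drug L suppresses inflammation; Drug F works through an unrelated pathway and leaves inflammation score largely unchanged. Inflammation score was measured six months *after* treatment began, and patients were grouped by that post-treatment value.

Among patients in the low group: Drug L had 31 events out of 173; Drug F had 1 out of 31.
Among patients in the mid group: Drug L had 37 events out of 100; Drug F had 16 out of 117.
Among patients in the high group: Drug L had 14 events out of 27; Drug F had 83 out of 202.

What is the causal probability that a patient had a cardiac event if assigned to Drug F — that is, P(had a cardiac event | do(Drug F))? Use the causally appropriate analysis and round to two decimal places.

The distribution of inflammation score is itself part of what the drug does — it is an intermediate outcome. Holding it fixed would remove that part of the effect; the total effect is the pooled difference.
So P(outcome | do(Drug F)) is just the pooled rate for Drug F: 100/350 = 0.286.

0.29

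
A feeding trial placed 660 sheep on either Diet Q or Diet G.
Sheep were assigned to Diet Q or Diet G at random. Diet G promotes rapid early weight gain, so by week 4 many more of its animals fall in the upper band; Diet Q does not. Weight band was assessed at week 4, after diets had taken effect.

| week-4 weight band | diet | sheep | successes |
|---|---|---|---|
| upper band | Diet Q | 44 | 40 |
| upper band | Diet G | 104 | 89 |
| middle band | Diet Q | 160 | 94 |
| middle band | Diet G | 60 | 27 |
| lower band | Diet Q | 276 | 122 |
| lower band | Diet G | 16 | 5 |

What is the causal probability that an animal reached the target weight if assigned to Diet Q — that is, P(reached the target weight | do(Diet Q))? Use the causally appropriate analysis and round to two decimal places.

The week-4 weight band-specific comparison favours Diet Q throughout, but the pooled figures favour Diet G. The question is whether to condition on week-4 weight band.
Week-4 weight band is recorded after the diet and is itself shifted by it — it sits on the causal path from diet to outcome. Conditioning on a mediator would strip out part of the effect we want; the pooled comparison gives the total causal effect.
So P(outcome | do(Diet Q)) is just the pooled rate for Diet Q: 256/480 = 0.533.

0.53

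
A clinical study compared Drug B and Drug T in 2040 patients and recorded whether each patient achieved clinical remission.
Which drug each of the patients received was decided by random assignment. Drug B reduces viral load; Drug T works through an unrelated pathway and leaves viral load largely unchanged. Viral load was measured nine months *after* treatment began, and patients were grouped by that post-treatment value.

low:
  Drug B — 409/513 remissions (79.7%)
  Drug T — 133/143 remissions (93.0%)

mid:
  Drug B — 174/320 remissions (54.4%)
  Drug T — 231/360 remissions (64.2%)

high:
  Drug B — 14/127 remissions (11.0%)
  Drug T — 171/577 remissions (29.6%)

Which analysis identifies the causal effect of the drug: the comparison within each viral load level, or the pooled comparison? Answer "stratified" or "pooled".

Within every viral load level Drug T has the higher rate, yet pooled Drug B does — Simpson's reversal.
Viral load here is a post-treatment variable shaped by the drug; conditioning on it would introduce bias rather than remove it. The overall comparison is the causal one.
Pooled: Drug B 62.2% vs Drug T 49.5%; Drug B is higher overall.

pooled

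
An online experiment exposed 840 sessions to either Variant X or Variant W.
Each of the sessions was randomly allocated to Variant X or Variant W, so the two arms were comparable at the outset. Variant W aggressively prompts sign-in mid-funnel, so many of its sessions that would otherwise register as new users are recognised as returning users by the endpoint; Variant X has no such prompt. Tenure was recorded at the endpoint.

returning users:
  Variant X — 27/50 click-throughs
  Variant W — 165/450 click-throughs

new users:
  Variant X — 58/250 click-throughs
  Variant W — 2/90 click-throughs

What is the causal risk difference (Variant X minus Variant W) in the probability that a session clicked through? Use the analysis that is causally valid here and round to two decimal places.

User tenure is recorded after the variant and is itself shifted by it — it sits on the causal path from variant to outcome. Conditioning on a mediator would strip out part of the effect we want; the pooled comparison gives the total causal effect.
The causal difference is the pooled difference: 0.283 − 0.309 = -0.026.

-0.03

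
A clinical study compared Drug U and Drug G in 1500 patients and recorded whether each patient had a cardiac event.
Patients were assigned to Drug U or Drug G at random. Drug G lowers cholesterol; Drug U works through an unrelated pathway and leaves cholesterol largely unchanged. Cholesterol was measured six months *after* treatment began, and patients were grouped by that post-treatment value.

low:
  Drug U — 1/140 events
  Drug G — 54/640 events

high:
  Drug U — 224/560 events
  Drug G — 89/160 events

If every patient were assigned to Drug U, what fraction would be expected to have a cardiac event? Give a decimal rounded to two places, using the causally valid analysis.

0.32

Cholesterol is recorded after the drug and is itself shifted by it — it sits on the causal path from drug to outcome. Conditioning on a mediator would strip out part of the effect we want; the pooled comparison gives the total causal effect.
So P(outcome | do(Drug U)) is just the pooled rate for Drug U: 225/700 = 0.321.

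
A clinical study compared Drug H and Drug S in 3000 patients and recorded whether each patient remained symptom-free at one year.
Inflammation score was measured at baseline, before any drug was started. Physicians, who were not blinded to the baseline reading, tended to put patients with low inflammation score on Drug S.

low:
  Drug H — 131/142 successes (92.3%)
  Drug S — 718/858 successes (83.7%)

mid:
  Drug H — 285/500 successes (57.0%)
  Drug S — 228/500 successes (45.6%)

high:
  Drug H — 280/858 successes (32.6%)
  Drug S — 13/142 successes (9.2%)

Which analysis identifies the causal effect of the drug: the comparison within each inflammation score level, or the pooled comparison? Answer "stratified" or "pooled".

The stratified and pooled comparisons disagree (Drug H wins within each inflammation score; Drug S wins overall), so the answer turns on the causal role of inflammation score.
Here inflammation score is a common cause — it drives both which drug a case falls under and the outcome. The crude comparison mixes populations; the stratum-specific rates are the causally relevant ones.
Within each level — low: 92.3% vs 83.7%; mid: 57.0% vs 45.6%; high: 32.6% vs 9.2% — Drug H is higher every time.

stratified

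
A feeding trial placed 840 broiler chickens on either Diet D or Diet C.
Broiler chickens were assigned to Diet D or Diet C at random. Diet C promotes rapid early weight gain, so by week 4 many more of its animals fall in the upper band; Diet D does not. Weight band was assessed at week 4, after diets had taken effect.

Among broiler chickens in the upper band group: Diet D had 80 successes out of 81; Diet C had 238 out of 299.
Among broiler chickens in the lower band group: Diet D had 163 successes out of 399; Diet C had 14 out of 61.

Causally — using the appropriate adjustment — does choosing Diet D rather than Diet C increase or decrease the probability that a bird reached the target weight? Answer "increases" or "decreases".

decreases

The stratified and pooled comparisons disagree (Diet D wins within each week-4 weight band; Diet C wins overall), so the answer turns on the causal role of week-4 weight band.
Week-4 weight band is downstream of the diet. One should not condition on a consequence of treatment, so the overall rates are the right comparison.
Pooled: Diet D 50.6% vs Diet C 70.0%; Diet C is higher overall.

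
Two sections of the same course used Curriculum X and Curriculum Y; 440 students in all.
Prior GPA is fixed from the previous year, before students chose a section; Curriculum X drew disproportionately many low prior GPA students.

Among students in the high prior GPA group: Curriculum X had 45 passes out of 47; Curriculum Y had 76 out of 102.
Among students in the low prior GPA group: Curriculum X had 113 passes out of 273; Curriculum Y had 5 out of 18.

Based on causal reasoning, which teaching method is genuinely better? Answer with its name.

Within every prior GPA band level Curriculum X has the higher rate, yet pooled Curriculum Y does — Simpson's reversal.
Prior GPA band differs across teaching methods for reasons unrelated to any effect of the teaching method itself, and it separately predicts the outcome — a classic confounder. We must compare within prior GPA band levels.
Within each level — high prior GPA: 95.7% vs 74.5%; low prior GPA: 41.4% vs 27.8% — Curriculum X is higher every time.

Curriculum X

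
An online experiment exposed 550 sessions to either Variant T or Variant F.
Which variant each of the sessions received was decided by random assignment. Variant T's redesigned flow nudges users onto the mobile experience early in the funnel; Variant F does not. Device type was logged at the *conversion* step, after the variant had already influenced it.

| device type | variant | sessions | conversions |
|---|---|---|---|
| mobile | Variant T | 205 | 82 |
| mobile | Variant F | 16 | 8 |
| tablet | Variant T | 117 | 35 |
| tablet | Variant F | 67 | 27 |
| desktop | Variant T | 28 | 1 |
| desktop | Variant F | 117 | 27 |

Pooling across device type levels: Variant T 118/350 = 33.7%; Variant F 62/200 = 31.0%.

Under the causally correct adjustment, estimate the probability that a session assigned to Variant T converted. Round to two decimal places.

The device type-specific comparison favours Variant F throughout, but the pooled figures favour Variant T. The question is whether to condition on device type.
Device type is downstream of the variant. One should not condition on a consequence of treatment, so the overall rates are the right comparison.
So P(outcome | do(Variant T)) is just the pooled rate for Variant T: 118/350 = 0.337.

0.34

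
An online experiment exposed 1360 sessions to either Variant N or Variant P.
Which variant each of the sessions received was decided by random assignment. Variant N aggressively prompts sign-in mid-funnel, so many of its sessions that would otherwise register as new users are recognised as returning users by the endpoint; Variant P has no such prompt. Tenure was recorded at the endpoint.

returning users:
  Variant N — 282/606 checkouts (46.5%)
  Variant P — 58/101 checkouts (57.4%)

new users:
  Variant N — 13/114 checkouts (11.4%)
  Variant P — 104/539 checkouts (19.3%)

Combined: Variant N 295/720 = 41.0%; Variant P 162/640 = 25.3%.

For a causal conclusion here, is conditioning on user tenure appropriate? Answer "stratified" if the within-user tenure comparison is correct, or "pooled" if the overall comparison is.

Stratifying would compare variants among sessions the variants themselves sorted into user tenure groups — a form of selection on an intermediate. The unconditioned pooled rates give the total causal effect.
Pooled: Variant N 41.0% vs Variant P 25.3%; Variant N is higher overall.

pooled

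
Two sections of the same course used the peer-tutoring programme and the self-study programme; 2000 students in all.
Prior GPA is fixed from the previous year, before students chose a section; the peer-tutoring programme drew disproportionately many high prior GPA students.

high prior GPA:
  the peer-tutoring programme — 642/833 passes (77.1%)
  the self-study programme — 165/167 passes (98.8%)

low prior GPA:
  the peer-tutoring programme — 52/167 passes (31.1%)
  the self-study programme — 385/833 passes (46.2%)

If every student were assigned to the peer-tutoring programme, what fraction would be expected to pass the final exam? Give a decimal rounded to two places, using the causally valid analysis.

0.54

Here prior GPA band is a common cause — it drives both which teaching method a case falls under and the outcome. The crude comparison mixes populations; the stratum-specific rates are the causally relevant ones.
Standardising the peer-tutoring programme to the population prior GPA band mix: 0.500·642/833 + 0.500·52/167 = 0.541.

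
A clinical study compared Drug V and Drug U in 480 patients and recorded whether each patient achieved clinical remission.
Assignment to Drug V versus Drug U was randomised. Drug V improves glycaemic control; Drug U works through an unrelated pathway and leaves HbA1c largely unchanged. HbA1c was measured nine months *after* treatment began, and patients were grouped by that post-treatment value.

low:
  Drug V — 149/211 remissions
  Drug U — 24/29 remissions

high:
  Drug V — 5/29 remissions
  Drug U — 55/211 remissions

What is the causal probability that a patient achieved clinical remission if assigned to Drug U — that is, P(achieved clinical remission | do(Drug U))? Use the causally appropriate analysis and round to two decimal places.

0.33

HbA1c is downstream of the drug. One should not condition on a consequence of treatment, so the overall rates are the right comparison.
So P(outcome | do(Drug U)) is just the pooled rate for Drug U: 79/240 = 0.329.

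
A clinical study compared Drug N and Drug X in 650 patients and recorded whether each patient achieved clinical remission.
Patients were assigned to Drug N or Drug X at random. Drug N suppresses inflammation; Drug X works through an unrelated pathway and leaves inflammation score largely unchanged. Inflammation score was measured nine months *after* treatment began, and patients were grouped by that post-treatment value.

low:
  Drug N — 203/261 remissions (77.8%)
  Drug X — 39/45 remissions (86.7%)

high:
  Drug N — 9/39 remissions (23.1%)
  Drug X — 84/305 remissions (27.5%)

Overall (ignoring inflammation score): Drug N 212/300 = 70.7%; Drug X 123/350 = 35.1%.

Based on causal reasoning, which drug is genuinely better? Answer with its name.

Drug N

The inflammation score-specific comparison favours Drug X throughout, but the pooled figures favour Drug N. The question is whether to condition on inflammation score.
Because the drug influences inflammation score, inflammation score is a post-treatment mediator, not a confounder. Stratifying on it would bias the estimate; the causal effect is the crude pooled difference.
Pooled: Drug N 70.7% vs Drug X 35.1%; Drug N is higher overall.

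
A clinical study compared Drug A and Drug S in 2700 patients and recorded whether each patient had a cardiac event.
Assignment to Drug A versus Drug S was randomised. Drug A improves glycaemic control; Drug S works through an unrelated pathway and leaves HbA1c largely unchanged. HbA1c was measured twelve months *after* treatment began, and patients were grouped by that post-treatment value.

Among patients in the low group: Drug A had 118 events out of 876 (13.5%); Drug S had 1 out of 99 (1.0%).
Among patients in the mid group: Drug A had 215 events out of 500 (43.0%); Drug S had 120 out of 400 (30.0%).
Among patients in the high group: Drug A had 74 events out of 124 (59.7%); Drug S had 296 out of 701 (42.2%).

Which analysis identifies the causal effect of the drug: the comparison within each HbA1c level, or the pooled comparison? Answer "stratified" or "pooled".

pooled

The HbA1c-specific comparison favours Drug S throughout, but the pooled figures favour Drug A. The question is whether to condition on HbA1c.
Stratifying would compare drugs among patients the drugs themselves sorted into HbA1c groups — a form of selection on an intermediate. The unconditioned pooled rates give the total causal effect.
Pooled: Drug A 27.1% vs Drug S 34.8%; Drug A is lower overall.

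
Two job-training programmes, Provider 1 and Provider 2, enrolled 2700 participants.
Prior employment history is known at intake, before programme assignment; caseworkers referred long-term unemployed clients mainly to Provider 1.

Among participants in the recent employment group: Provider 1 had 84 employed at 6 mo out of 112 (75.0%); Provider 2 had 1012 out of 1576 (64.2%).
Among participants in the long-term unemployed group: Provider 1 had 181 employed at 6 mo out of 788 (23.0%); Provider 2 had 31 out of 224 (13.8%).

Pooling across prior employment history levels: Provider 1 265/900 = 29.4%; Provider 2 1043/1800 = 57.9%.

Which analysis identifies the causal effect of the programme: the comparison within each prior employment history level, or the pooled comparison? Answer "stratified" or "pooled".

stratified

Prior employment history satisfies the back-door criterion: it is not a descendant of the programme, and it blocks the spurious path from programme to outcome. Adjusting for it (i.e., using the within-prior employment history rates) gives the causal effect.
Within each level — recent employment: 75.0% vs 64.2%; long-term unemployed: 23.0% vs 13.8% — Provider 1 is higher every time.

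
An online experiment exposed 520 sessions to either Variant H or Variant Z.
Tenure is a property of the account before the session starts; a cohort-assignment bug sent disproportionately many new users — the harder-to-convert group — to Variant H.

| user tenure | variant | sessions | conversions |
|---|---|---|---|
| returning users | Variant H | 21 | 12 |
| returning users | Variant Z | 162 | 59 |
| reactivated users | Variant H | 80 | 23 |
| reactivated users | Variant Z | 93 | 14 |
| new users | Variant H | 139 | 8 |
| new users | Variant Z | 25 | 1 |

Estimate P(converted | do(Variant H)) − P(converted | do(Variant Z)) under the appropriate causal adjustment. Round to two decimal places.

The stratified and pooled comparisons disagree (Variant H wins within each user tenure; Variant Z wins overall), so the answer turns on the causal role of user tenure.
The imbalance in user tenure arose from how sessions were allocated, not from anything the variant did; and user tenure independently affects the outcome. The pooled gap is confounded — condition on user tenure.
Adjusting over the population distribution of user tenure: 0.352·(0.571−0.364) + 0.333·(0.287−0.151) + 0.315·(0.058−0.040) = +0.124.

+0.12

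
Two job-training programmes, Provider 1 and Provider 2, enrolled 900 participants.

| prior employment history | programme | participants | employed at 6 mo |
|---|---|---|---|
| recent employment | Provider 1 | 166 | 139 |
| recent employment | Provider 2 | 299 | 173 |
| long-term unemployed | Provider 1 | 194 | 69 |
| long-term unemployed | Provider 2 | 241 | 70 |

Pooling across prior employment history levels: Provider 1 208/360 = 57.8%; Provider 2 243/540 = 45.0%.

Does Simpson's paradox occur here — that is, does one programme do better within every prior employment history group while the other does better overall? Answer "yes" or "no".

no

Within each prior employment history level (recent employment 83.7% vs 57.9%; long-term unemployed 35.6% vs 29.0%), Provider 1 has the higher rate every time. Pooled: 57.8% vs 45.0% — Provider 1 has the higher rate overall. They agree.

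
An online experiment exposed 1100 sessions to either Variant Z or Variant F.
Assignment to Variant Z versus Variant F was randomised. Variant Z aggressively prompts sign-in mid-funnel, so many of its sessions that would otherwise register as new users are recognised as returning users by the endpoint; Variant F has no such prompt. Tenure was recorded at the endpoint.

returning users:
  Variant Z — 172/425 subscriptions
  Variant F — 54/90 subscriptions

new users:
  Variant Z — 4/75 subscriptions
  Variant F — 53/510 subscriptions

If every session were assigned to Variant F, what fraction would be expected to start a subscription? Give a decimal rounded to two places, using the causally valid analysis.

0.18

Variant F is higher inside every user tenure stratum but Variant Z is higher in aggregate. Whether to stratify depends on how user tenure relates to the variant.
User tenure here is a post-treatment variable shaped by the variant; conditioning on it would introduce bias rather than remove it. The overall comparison is the causal one.
So P(outcome | do(Variant F)) is just the pooled rate for Variant F: 107/600 = 0.178.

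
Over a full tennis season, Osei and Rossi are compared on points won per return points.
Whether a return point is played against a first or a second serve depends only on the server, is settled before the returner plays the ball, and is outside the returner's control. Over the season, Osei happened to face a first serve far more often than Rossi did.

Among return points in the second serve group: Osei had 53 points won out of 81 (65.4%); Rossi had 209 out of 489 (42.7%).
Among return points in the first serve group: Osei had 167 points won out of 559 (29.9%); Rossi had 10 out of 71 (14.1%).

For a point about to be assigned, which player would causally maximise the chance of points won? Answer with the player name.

The imbalance in serve type arose from how return points were allocated, not from anything the player did; and serve type independently affects the outcome. The pooled gap is confounded — condition on serve type.
Within each level — second serve: 65.4% vs 42.7%; first serve: 29.9% vs 14.1% — Osei is higher every time.

Osei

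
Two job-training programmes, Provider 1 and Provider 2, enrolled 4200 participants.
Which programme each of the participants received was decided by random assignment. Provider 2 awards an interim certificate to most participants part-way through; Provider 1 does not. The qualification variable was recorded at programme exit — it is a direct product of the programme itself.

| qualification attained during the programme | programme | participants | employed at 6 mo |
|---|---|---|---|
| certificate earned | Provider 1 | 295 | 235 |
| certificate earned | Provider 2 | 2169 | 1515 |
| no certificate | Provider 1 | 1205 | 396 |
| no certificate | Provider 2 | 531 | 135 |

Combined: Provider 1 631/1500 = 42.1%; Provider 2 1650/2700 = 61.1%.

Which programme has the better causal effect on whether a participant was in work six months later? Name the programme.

Provider 1 is higher inside every qualification attained during the programme stratum but Provider 2 is higher in aggregate. Whether to stratify depends on how qualification attained during the programme relates to the programme.
Because the programme influences qualification attained during the programme, qualification attained during the programme is a post-treatment mediator, not a confounder. Stratifying on it would bias the estimate; the causal effect is the crude pooled difference.
Pooled: Provider 1 42.1% vs Provider 2 61.1%; Provider 2 is higher overall.

Provider 2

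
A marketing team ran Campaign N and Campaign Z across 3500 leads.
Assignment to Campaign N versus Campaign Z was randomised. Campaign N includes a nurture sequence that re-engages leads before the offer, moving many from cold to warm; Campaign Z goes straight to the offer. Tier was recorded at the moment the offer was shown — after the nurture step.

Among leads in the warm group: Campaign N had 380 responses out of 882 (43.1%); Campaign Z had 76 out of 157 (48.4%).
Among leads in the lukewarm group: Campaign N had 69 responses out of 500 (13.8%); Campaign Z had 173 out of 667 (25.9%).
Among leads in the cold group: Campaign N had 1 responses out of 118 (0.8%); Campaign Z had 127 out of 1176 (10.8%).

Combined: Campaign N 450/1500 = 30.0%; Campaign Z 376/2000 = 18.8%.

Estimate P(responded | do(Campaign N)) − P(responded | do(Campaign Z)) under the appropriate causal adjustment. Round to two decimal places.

+0.11

Engagement tier lies on the pathway campaign → engagement tier → outcome, so adjusting for it blocks the indirect effect. For the total causal effect of campaign, use the unadjusted pooled rates.
The causal difference is the pooled difference: 0.300 − 0.188 = +0.112.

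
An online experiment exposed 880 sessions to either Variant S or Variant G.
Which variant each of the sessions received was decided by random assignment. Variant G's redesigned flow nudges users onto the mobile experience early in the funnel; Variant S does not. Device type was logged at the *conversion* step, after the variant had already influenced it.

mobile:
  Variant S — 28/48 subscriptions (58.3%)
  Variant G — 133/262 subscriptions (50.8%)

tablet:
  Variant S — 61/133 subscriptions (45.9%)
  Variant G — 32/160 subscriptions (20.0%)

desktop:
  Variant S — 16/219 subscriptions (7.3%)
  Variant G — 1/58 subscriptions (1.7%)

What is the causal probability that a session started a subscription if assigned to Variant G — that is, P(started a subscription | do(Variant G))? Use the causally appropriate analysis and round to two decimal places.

0.35

Variant S is higher inside every device type stratum but Variant G is higher in aggregate. Whether to stratify depends on how device type relates to the variant.
Stratifying would compare variants among sessions the variants themselves sorted into device type groups — a form of selection on an intermediate. The unconditioned pooled rates give the total causal effect.
So P(outcome | do(Variant G)) is just the pooled rate for Variant G: 166/480 = 0.346.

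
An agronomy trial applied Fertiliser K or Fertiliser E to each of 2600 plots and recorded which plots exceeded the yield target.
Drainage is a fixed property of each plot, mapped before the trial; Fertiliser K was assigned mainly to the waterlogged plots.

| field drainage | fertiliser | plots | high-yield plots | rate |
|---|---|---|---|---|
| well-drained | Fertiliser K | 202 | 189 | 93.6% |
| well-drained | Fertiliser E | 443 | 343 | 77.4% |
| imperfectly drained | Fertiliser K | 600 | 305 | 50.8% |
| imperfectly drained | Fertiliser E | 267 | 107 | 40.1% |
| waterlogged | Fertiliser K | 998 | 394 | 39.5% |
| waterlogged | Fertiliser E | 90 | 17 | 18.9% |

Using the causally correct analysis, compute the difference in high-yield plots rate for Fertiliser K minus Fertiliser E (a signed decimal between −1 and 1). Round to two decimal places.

The stratified and pooled comparisons disagree (Fertiliser K wins within each field drainage; Fertiliser E wins overall), so the answer turns on the causal role of field drainage.
Field drainage differs across fertilisers for reasons unrelated to any effect of the fertiliser itself, and it separately predicts the outcome — a classic confounder. We must compare within field drainage levels.
Adjusting over the population distribution of field drainage: 0.248·(0.936−0.774) + 0.333·(0.508−0.401) + 0.418·(0.395−0.189) = +0.162.

+0.16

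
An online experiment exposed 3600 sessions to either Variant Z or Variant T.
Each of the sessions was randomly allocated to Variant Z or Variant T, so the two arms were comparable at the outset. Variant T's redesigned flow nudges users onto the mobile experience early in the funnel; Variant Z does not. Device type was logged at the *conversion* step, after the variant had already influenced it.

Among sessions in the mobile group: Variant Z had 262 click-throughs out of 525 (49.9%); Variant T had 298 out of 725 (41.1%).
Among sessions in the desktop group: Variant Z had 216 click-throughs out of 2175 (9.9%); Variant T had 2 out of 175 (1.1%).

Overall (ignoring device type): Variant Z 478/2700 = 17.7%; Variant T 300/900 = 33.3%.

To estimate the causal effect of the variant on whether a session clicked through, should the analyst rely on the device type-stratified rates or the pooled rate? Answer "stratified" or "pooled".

pooled

The stratified and pooled comparisons disagree (Variant Z wins within each device type; Variant T wins overall), so the answer turns on the causal role of device type.
Device type is recorded after the variant and is itself shifted by it — it sits on the causal path from variant to outcome. Conditioning on a mediator would strip out part of the effect we want; the pooled comparison gives the total causal effect.
Pooled: Variant Z 17.7% vs Variant T 33.3%; Variant T is higher overall.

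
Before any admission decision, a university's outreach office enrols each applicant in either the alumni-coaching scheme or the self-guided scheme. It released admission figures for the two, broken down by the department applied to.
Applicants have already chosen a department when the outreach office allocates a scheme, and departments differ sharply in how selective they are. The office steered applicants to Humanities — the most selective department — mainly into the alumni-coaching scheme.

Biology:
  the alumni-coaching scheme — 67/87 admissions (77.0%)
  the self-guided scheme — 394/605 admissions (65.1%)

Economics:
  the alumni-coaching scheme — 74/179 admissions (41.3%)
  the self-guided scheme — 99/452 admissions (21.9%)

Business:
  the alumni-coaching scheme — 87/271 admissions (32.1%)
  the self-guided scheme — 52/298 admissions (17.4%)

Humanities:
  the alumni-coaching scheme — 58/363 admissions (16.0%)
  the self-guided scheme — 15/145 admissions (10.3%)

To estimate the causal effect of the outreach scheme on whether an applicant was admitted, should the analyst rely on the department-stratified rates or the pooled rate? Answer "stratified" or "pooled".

stratified

the alumni-coaching scheme is higher inside every department stratum but the self-guided scheme is higher in aggregate. Whether to stratify depends on how department relates to the outreach scheme.
Department differs across outreach schemes for reasons unrelated to any effect of the outreach scheme itself, and it separately predicts the outcome — a classic confounder. We must compare within department levels.
Within each level — Biology: 77.0% vs 65.1%; Economics: 41.3% vs 21.9%; Business: 32.1% vs 17.4%; Humanities: 16.0% vs 10.3% — the alumni-coaching scheme is higher every time.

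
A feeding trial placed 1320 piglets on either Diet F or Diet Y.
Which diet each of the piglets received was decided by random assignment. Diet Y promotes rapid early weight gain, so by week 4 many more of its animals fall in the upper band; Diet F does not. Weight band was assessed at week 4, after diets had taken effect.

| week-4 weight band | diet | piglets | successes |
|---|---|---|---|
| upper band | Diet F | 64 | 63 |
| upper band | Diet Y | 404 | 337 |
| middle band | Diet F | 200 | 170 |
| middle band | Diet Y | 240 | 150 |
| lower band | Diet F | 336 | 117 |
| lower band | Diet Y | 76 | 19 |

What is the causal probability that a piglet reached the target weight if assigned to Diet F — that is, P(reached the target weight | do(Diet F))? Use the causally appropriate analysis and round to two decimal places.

0.58

Week-4 weight band is recorded after the diet and is itself shifted by it — it sits on the causal path from diet to outcome. Conditioning on a mediator would strip out part of the effect we want; the pooled comparison gives the total causal effect.
So P(outcome | do(Diet F)) is just the pooled rate for Diet F: 350/600 = 0.583.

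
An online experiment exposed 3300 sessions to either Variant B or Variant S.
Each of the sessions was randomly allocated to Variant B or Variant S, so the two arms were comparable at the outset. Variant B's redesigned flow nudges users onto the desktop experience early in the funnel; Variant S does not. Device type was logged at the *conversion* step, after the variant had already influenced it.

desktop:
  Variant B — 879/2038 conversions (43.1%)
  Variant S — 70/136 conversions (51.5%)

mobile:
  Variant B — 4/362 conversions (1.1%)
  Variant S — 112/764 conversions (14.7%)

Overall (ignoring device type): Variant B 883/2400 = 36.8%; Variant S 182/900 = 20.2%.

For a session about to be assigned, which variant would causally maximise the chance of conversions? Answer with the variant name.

Device type here is a post-treatment variable shaped by the variant; conditioning on it would introduce bias rather than remove it. The overall comparison is the causal one.
Pooled: Variant B 36.8% vs Variant S 20.2%; Variant B is higher overall.

Variant B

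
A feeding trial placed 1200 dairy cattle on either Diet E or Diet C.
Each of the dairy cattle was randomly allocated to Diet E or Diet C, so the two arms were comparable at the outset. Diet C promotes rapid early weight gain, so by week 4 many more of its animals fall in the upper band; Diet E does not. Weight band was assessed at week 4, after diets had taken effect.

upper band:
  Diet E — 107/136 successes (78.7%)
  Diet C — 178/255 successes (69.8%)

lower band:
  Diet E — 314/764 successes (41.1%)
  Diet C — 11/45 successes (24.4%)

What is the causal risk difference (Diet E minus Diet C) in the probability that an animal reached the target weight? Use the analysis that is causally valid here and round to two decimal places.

-0.16

Because the diet influences week-4 weight band, week-4 weight band is a post-treatment mediator, not a confounder. Stratifying on it would bias the estimate; the causal effect is the crude pooled difference.
The causal difference is the pooled difference: 0.468 − 0.630 = -0.162.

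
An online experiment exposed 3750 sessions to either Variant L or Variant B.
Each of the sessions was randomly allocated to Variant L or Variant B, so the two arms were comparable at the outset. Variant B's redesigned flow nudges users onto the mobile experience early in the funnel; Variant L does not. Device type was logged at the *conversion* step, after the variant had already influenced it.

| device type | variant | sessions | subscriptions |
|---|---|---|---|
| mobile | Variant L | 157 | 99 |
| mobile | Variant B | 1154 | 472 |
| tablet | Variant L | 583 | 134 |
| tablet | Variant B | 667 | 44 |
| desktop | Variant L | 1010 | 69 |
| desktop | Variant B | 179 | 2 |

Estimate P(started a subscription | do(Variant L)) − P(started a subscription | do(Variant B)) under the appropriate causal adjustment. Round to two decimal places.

Variant L is higher inside every device type stratum but Variant B is higher in aggregate. Whether to stratify depends on how device type relates to the variant.
The distribution of device type is itself part of what the variant does — it is an intermediate outcome. Holding it fixed would remove that part of the effect; the total effect is the pooled difference.
The causal difference is the pooled difference: 0.173 − 0.259 = -0.086.

-0.09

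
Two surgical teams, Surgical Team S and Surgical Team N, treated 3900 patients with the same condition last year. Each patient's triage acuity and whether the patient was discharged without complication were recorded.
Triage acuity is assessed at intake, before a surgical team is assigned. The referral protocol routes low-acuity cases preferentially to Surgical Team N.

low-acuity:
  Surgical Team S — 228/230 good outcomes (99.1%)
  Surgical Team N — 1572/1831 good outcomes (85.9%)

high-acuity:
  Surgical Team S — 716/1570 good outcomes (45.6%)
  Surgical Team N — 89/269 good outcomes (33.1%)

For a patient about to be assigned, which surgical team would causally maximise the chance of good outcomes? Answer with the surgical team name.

Surgical Team S

Triage acuity differs across surgical teams for reasons unrelated to any effect of the surgical team itself, and it separately predicts the outcome — a classic confounder. We must compare within triage acuity levels.
Within each level — low-acuity: 99.1% vs 85.9%; high-acuity: 45.6% vs 33.1% — Surgical Team S is higher every time.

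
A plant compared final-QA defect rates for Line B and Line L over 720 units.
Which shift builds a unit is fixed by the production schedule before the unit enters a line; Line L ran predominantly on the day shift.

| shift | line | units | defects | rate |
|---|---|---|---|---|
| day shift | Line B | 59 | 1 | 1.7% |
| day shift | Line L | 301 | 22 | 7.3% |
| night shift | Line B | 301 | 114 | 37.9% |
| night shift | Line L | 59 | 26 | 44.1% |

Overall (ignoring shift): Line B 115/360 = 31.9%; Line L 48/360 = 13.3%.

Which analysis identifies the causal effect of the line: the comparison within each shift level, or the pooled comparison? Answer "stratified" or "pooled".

The stratified and pooled comparisons disagree (Line B wins within each shift; Line L wins overall), so the answer turns on the causal role of shift.
Shift differs across lines for reasons unrelated to any effect of the line itself, and it separately predicts the outcome — a classic confounder. We must compare within shift levels.
Within each level — day shift: 1.7% vs 7.3%; night shift: 37.9% vs 44.1% — Line B is lower every time.

stratified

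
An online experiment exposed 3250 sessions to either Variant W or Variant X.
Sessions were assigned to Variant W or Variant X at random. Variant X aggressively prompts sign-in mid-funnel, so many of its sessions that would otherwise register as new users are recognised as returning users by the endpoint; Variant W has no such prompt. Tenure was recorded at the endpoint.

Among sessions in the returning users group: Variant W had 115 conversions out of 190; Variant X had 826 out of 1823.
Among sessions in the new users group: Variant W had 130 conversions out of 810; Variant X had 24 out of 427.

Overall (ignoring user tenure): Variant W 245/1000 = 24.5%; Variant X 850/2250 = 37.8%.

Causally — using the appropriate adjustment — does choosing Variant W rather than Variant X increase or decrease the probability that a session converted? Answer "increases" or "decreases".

decreases

User tenure here is a post-treatment variable shaped by the variant; conditioning on it would introduce bias rather than remove it. The overall comparison is the causal one.
Pooled: Variant W 24.5% vs Variant X 37.8%; Variant X is higher overall.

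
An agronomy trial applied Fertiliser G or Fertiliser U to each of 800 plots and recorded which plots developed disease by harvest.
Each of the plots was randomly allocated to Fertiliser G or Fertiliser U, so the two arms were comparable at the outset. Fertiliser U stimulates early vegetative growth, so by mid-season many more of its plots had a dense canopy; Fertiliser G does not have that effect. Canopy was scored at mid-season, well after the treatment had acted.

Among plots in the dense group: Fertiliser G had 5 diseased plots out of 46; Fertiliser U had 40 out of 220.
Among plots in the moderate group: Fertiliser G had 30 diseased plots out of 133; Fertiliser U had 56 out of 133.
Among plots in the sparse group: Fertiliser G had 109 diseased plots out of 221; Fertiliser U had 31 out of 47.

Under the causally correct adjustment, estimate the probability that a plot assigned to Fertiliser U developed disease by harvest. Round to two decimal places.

0.32

Fertiliser G is lower inside every mid-season canopy stratum but Fertiliser U is lower in aggregate. Whether to stratify depends on how mid-season canopy relates to the fertiliser.
Mid-season canopy is recorded after the fertiliser and is itself shifted by it — it sits on the causal path from fertiliser to outcome. Conditioning on a mediator would strip out part of the effect we want; the pooled comparison gives the total causal effect.
So P(outcome | do(Fertiliser U)) is just the pooled rate for Fertiliser U: 127/400 = 0.318.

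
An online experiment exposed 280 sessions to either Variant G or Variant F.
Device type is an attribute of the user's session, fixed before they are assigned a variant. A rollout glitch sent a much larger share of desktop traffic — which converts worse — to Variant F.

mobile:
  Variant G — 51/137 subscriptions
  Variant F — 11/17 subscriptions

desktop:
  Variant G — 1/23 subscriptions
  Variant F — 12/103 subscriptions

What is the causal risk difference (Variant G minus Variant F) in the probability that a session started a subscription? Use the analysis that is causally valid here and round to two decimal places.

-0.18

Nothing the variant does changes device type; the imbalance is an allocation artefact. With device type also predicting the outcome, the pooled figure is confounded, and the within-stratum comparison is the causal one.
Adjusting over the population distribution of device type: 0.550·(0.372−0.647) + 0.450·(0.043−0.117) = -0.184.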